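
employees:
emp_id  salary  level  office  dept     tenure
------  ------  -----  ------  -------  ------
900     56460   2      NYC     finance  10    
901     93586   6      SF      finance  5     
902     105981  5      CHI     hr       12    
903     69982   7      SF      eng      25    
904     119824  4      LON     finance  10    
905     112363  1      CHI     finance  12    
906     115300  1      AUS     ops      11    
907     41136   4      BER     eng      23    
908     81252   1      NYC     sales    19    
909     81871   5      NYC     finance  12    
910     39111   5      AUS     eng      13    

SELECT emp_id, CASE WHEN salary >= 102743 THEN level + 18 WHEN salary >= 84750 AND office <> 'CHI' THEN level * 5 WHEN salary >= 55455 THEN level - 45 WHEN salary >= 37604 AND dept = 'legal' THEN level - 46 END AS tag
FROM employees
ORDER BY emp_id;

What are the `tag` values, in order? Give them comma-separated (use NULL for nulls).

-43, 30, 23, -38, 22, 19, 19, NULL, -44, -40, NULL

emp_id=900: salary >= 55455 → -43
emp_id=901: salary >= 84750 AND office <> 'CHI' → 30
emp_id=902: salary >= 102743 → 23
emp_id=903: salary >= 55455 → -38
emp_id=904: salary >= 102743 → 22
emp_id=905: salary >= 102743 → 19
emp_id=906: salary >= 102743 → 19
emp_id=907: (no match → NULL) → NULL
emp_id=908: salary >= 55455 → -44
emp_id=909: salary >= 55455 → -40
emp_id=910: (no match → NULL) → NULL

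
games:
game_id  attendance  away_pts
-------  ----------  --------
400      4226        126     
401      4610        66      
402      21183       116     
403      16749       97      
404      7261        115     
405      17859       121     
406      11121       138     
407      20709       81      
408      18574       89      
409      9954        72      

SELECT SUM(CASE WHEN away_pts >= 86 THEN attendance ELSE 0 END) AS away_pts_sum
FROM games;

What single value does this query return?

game_id=400: ✓ → 4226
game_id=401: ✗
game_id=402: ✓ → 21183
game_id=403: ✓ → 16749
game_id=404: ✓ → 7261
game_id=405: ✓ → 17859
game_id=406: ✓ → 11121
game_id=407: ✗
game_id=408: ✓ → 18574
game_id=409: ✗
away_pts_sum = 4226 + 21183 + 16749 + 7261 + 17859 + 11121 + 18574 = 96973

96973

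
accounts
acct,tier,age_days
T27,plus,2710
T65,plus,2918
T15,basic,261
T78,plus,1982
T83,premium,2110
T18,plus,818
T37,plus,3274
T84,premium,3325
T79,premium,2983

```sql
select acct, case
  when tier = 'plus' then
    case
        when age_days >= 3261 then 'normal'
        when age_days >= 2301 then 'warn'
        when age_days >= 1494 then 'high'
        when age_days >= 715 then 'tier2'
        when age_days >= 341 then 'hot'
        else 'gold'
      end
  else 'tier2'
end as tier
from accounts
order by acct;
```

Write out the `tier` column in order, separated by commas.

acct=T15: tier='basic' → outer ELSE → tier2
acct=T18: tier='plus' → inner[age_days >= 715] → tier2
acct=T27: tier='plus' → inner[age_days >= 2301] → warn
acct=T37: tier='plus' → inner[age_days >= 3261] → normal
acct=T65: tier='plus' → inner[age_days >= 2301] → warn
acct=T78: tier='plus' → inner[age_days >= 1494] → high
acct=T79: tier='premium' → outer ELSE → tier2
acct=T83: tier='premium' → outer ELSE → tier2
acct=T84: tier='premium' → outer ELSE → tier2

tier2, tier2, warn, normal, warn, high, tier2, tier2, tier2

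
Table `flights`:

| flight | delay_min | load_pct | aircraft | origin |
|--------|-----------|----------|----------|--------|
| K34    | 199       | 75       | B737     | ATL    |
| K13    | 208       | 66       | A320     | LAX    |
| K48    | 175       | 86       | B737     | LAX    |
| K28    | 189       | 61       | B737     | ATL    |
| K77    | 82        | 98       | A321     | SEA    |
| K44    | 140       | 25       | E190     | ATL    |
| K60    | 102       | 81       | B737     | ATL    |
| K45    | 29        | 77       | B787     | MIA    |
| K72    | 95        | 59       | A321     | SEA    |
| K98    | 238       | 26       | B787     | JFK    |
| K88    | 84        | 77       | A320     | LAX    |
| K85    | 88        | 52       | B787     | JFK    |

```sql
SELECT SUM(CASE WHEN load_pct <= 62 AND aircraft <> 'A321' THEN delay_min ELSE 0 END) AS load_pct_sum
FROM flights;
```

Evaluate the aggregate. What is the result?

655

flight=K34: ✗
flight=K13: ✗
flight=K48: ✗
flight=K28: ✓ → 189
flight=K77: ✗
flight=K44: ✓ → 140
flight=K60: ✗
flight=K45: ✗
flight=K72: ✗
flight=K98: ✓ → 238
flight=K88: ✗
flight=K85: ✓ → 88
load_pct_sum = 189 + 140 + 238 + 88 = 655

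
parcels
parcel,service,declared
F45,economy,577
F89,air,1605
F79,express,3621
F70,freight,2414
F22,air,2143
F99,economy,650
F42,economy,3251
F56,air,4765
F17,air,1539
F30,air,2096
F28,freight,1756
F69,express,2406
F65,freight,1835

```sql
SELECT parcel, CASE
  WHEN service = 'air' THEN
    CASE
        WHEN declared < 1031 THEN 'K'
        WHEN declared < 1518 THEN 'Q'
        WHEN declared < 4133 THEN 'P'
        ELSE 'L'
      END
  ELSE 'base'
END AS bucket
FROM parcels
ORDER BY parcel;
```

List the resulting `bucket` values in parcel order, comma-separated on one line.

parcel=F17: service='air' → inner[declared < 4133] → P
parcel=F22: service='air' → inner[declared < 4133] → P
parcel=F28: service='freight' → outer ELSE → base
parcel=F30: service='air' → inner[declared < 4133] → P
parcel=F42: service='economy' → outer ELSE → base
parcel=F45: service='economy' → outer ELSE → base
parcel=F56: service='air' → inner[ELSE] → L
parcel=F65: service='freight' → outer ELSE → base
parcel=F69: service='express' → outer ELSE → base
parcel=F70: service='freight' → outer ELSE → base
parcel=F79: service='express' → outer ELSE → base
parcel=F89: service='air' → inner[declared < 4133] → P
parcel=F99: service='economy' → outer ELSE → base

P, P, base, P, base, base, L, base, base, base, base, P, base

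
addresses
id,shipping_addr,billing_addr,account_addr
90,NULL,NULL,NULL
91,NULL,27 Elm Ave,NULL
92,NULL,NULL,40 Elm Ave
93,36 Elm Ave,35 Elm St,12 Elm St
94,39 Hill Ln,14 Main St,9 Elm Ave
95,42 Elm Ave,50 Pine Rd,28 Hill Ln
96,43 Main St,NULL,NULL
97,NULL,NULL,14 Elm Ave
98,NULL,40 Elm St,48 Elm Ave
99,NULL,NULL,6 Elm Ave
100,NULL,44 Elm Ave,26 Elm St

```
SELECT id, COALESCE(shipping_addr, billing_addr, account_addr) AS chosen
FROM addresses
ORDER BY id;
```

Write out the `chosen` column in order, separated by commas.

NULL, 27 Elm Ave, 40 Elm Ave, 36 Elm Ave, 39 Hill Ln, 42 Elm Ave, 43 Main St, 14 Elm Ave, 40 Elm St, 6 Elm Ave, 44 Elm Ave

id=90: shipping_addr=NULL, billing_addr=NULL, account_addr=NULL (all NULL) → NULL
id=91: shipping_addr=NULL, billing_addr=27 Elm Ave → 27 Elm Ave
id=92: shipping_addr=NULL, billing_addr=NULL, account_addr=40 Elm Ave → 40 Elm Ave
id=93: shipping_addr=36 Elm Ave → 36 Elm Ave
id=94: shipping_addr=39 Hill Ln → 39 Hill Ln
id=95: shipping_addr=42 Elm Ave → 42 Elm Ave
id=96: shipping_addr=43 Main St → 43 Main St
id=97: shipping_addr=NULL, billing_addr=NULL, account_addr=14 Elm Ave → 14 Elm Ave
id=98: shipping_addr=NULL, billing_addr=40 Elm St → 40 Elm St
id=99: shipping_addr=NULL, billing_addr=NULL, account_addr=6 Elm Ave → 6 Elm Ave
id=100: shipping_addr=NULL, billing_addr=44 Elm Ave → 44 Elm Ave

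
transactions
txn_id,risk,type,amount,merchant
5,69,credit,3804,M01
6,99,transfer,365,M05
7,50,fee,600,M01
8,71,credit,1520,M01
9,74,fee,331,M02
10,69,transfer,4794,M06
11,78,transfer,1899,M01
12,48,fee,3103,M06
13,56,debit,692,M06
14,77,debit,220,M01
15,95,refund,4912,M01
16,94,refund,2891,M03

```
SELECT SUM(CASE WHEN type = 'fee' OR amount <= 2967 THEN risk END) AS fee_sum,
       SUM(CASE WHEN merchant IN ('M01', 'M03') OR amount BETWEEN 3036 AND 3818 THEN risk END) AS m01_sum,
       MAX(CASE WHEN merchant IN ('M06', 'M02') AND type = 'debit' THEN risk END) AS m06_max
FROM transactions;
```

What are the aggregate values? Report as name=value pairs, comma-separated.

fee_sum=647, m01_sum=582, m06_max=56

[fee_sum: type = 'fee' OR amount <= 2967]
txn_id=5: ✗
txn_id=6: ✓ → 99
txn_id=7: ✓ → 50
txn_id=8: ✓ → 71
txn_id=9: ✓ → 74
txn_id=10: ✗
txn_id=11: ✓ → 78
txn_id=12: ✓ → 48
txn_id=13: ✓ → 56
txn_id=14: ✓ → 77
txn_id=15: ✗
txn_id=16: ✓ → 94
fee_sum = 99 + 50 + 71 + 74 + 78 + 48 + 56 + 77 + 94 = 647
—
[m01_sum: merchant IN ('M01', 'M03') OR amount BETWEEN 3036 AND 3818]
txn_id=5: ✓ → 69
txn_id=6: ✗
txn_id=7: ✓ → 50
txn_id=8: ✓ → 71
txn_id=9: ✗
txn_id=10: ✗
txn_id=11: ✓ → 78
txn_id=12: ✓ → 48
txn_id=13: ✗
txn_id=14: ✓ → 77
txn_id=15: ✓ → 95
txn_id=16: ✓ → 94
m01_sum = 69 + 50 + 71 + 78 + 48 + 77 + 95 + 94 = 582
—
[m06_max: merchant IN ('M06', 'M02') AND type = 'debit']
txn_id=5: ✗
txn_id=6: ✗
txn_id=7: ✗
txn_id=8: ✗
txn_id=9: ✗
txn_id=10: ✗
txn_id=11: ✗
txn_id=12: ✗
txn_id=13: ✓ → 56
txn_id=14: ✗
txn_id=15: ✗
txn_id=16: ✗
m06_max = MAX(56) = 56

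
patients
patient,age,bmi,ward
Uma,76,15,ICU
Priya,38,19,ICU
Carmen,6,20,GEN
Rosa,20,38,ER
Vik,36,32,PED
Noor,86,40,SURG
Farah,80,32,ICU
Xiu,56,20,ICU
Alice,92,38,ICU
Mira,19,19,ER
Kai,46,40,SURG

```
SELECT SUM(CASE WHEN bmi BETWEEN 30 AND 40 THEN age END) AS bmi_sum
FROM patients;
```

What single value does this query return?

patient=Uma: ✗
patient=Priya: ✗
patient=Carmen: ✗
patient=Rosa: ✓ → 20
patient=Vik: ✓ → 36
patient=Noor: ✓ → 86
patient=Farah: ✓ → 80
patient=Xiu: ✗
patient=Alice: ✓ → 92
patient=Mira: ✗
patient=Kai: ✓ → 46
bmi_sum = 20 + 36 + 86 + 80 + 92 + 46 = 360

360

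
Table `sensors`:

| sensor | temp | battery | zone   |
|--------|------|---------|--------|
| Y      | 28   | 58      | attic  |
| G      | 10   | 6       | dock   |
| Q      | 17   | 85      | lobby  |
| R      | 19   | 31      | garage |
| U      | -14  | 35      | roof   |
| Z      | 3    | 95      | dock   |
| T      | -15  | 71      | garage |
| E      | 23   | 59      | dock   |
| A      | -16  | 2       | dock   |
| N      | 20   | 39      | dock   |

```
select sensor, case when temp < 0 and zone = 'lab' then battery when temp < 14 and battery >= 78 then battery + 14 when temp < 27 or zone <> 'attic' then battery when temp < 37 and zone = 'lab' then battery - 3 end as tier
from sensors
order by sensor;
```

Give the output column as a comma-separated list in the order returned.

2, 59, 6, 39, 85, 31, 71, 35, NULL, 109

sensor=A: temp < 27 or zone <> 'attic' → 2
sensor=E: temp < 27 or zone <> 'attic' → 59
sensor=G: temp < 27 or zone <> 'attic' → 6
sensor=N: temp < 27 or zone <> 'attic' → 39
sensor=Q: temp < 27 or zone <> 'attic' → 85
sensor=R: temp < 27 or zone <> 'attic' → 31
sensor=T: temp < 27 or zone <> 'attic' → 71
sensor=U: temp < 27 or zone <> 'attic' → 35
sensor=Y: (no match → NULL) → NULL
sensor=Z: temp < 14 and battery >= 78 → 109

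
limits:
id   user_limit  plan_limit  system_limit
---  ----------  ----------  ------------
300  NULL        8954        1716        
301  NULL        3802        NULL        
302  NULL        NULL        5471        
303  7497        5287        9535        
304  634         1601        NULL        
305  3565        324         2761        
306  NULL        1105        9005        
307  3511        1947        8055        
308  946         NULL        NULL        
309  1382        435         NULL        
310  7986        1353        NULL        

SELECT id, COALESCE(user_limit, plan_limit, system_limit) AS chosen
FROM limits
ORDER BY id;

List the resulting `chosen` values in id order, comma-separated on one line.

id=300: user_limit=NULL, plan_limit=8954 → 8954
id=301: user_limit=NULL, plan_limit=3802 → 3802
id=302: user_limit=NULL, plan_limit=NULL, system_limit=5471 → 5471
id=303: user_limit=7497 → 7497
id=304: user_limit=634 → 634
id=305: user_limit=3565 → 3565
id=306: user_limit=NULL, plan_limit=1105 → 1105
id=307: user_limit=3511 → 3511
id=308: user_limit=946 → 946
id=309: user_limit=1382 → 1382
id=310: user_limit=7986 → 7986

8954, 3802, 5471, 7497, 634, 3565, 1105, 3511, 946, 1382, 7986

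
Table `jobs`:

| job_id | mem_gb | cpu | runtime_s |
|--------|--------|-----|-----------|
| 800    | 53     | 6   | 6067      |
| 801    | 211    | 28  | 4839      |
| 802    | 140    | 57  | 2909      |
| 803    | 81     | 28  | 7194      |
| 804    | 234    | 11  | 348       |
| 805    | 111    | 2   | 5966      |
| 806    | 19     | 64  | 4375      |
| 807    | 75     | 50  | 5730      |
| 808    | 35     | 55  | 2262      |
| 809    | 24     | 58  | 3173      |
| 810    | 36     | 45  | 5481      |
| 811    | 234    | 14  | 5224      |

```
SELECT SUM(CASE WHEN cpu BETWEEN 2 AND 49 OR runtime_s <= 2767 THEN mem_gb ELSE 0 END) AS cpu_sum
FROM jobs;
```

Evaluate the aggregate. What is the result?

job_id=800: ✓ → 53
job_id=801: ✓ → 211
job_id=802: ✗
job_id=803: ✓ → 81
job_id=804: ✓ → 234
job_id=805: ✓ → 111
job_id=806: ✗
job_id=807: ✗
job_id=808: ✓ → 35
job_id=809: ✗
job_id=810: ✓ → 36
job_id=811: ✓ → 234
cpu_sum = 53 + 211 + 81 + 234 + 111 + 35 + 36 + 234 = 995

995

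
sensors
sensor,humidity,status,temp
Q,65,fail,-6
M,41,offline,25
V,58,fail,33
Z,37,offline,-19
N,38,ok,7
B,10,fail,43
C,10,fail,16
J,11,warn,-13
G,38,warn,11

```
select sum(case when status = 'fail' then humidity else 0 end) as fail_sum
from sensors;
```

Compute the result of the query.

sensor=Q: ✓ → 65
sensor=M: ✗
sensor=V: ✓ → 58
sensor=Z: ✗
sensor=N: ✗
sensor=B: ✓ → 10
sensor=C: ✓ → 10
sensor=J: ✗
sensor=G: ✗
fail_sum = 65 + 58 + 10 + 10 = 143

143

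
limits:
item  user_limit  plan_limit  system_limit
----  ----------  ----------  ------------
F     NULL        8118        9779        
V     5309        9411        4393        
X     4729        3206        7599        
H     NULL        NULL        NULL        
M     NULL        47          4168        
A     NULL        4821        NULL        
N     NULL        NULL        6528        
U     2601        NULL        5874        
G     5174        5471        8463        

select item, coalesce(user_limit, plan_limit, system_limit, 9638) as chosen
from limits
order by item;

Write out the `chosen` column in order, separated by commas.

item=A: user_limit=NULL, plan_limit=4821 → 4821
item=F: user_limit=NULL, plan_limit=8118 → 8118
item=G: user_limit=5174 → 5174
item=H: user_limit=NULL, plan_limit=NULL, system_limit=NULL, → literal 9638 → 9638
item=M: user_limit=NULL, plan_limit=47 → 47
item=N: user_limit=NULL, plan_limit=NULL, system_limit=6528 → 6528
item=U: user_limit=2601 → 2601
item=V: user_limit=5309 → 5309
item=X: user_limit=4729 → 4729

4821, 8118, 5174, 9638, 47, 6528, 2601, 5309, 4729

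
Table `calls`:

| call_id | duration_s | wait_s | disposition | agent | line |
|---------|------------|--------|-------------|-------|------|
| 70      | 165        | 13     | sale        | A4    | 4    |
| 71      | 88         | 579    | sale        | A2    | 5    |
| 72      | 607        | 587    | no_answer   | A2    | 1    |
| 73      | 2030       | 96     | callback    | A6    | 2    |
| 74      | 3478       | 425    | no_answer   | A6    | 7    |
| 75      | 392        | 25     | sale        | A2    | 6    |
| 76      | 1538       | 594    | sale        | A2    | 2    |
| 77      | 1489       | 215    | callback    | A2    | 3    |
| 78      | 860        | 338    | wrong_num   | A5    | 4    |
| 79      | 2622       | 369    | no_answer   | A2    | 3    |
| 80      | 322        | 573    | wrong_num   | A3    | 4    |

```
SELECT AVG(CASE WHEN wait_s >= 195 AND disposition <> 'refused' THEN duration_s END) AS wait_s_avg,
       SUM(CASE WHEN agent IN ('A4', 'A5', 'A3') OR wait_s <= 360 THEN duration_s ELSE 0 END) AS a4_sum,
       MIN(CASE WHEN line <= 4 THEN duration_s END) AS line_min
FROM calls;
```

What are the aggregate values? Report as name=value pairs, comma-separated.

wait_s_avg=1375.5, a4_sum=5258, line_min=165

[wait_s_avg: wait_s >= 195 AND disposition <> 'refused']
call_id=70: ✗
call_id=71: ✓ → 88
call_id=72: ✓ → 607
call_id=73: ✗
call_id=74: ✓ → 3478
call_id=75: ✗
call_id=76: ✓ → 1538
call_id=77: ✓ → 1489
call_id=78: ✓ → 860
call_id=79: ✓ → 2622
call_id=80: ✓ → 322
wait_s_avg = (88 + 607 + 3478 + 1538 + 1489 + 860 + 2622 + 322) / 8 = 1375.5
—
[a4_sum: agent IN ('A4', 'A5', 'A3') OR wait_s <= 360]
call_id=70: ✓ → 165
call_id=71: ✗
call_id=72: ✗
call_id=73: ✓ → 2030
call_id=74: ✗
call_id=75: ✓ → 392
call_id=76: ✗
call_id=77: ✓ → 1489
call_id=78: ✓ → 860
call_id=79: ✗
call_id=80: ✓ → 322
a4_sum = 165 + 2030 + 392 + 1489 + 860 + 322 = 5258
—
[line_min: line <= 4]
call_id=70: ✓ → 165
call_id=71: ✗
call_id=72: ✓ → 607
call_id=73: ✓ → 2030
call_id=74: ✗
call_id=75: ✗
call_id=76: ✓ → 1538
call_id=77: ✓ → 1489
call_id=78: ✓ → 860
call_id=79: ✓ → 2622
call_id=80: ✓ → 322
line_min = MIN(165, 607, 2030, 1538, 1489, 860, 2622, 322) = 165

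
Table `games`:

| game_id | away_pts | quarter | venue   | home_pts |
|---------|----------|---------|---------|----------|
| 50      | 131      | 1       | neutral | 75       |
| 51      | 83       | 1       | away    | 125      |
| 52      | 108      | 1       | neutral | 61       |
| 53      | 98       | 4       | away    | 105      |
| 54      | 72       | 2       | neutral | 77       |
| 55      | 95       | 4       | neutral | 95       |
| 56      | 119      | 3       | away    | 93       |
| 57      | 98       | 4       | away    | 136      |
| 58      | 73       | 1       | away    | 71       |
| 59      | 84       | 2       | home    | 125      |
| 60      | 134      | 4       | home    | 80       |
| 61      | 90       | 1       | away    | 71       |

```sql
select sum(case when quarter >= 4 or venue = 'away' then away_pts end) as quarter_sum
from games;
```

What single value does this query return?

790

game_id=50: ✗
game_id=51: ✓ → 83
game_id=52: ✗
game_id=53: ✓ → 98
game_id=54: ✗
game_id=55: ✓ → 95
game_id=56: ✓ → 119
game_id=57: ✓ → 98
game_id=58: ✓ → 73
game_id=59: ✗
game_id=60: ✓ → 134
game_id=61: ✓ → 90
quarter_sum = 83 + 98 + 95 + 119 + 98 + 73 + 134 + 90 = 790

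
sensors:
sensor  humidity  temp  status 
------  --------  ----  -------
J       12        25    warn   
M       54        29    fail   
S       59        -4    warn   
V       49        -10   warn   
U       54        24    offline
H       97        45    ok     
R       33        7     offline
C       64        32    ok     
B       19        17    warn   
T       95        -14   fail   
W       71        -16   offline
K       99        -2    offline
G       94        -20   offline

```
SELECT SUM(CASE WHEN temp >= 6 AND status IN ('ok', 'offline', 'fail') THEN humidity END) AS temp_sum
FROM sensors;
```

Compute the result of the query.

sensor=J: ✗
sensor=M: ✓ → 54
sensor=S: ✗
sensor=V: ✗
sensor=U: ✓ → 54
sensor=H: ✓ → 97
sensor=R: ✓ → 33
sensor=C: ✓ → 64
sensor=B: ✗
sensor=T: ✗
sensor=W: ✗
sensor=K: ✗
sensor=G: ✗
temp_sum = 54 + 54 + 97 + 33 + 64 = 302

302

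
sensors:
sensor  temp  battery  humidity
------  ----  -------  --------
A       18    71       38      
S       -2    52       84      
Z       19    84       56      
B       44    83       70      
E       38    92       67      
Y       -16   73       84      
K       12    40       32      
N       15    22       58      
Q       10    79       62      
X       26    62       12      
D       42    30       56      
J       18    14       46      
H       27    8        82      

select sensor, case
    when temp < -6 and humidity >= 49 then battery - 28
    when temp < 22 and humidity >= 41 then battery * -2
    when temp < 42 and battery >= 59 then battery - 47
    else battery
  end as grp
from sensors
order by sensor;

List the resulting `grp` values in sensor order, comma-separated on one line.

sensor=A: temp < 42 and battery >= 59 → 24
sensor=B: ELSE → 83
sensor=D: ELSE → 30
sensor=E: temp < 42 and battery >= 59 → 45
sensor=H: ELSE → 8
sensor=J: temp < 22 and humidity >= 41 → -28
sensor=K: ELSE → 40
sensor=N: temp < 22 and humidity >= 41 → -44
sensor=Q: temp < 22 and humidity >= 41 → -158
sensor=S: temp < 22 and humidity >= 41 → -104
sensor=X: temp < 42 and battery >= 59 → 15
sensor=Y: temp < -6 and humidity >= 49 → 45
sensor=Z: temp < 22 and humidity >= 41 → -168

24, 83, 30, 45, 8, -28, 40, -44, -158, -104, 15, 45, -168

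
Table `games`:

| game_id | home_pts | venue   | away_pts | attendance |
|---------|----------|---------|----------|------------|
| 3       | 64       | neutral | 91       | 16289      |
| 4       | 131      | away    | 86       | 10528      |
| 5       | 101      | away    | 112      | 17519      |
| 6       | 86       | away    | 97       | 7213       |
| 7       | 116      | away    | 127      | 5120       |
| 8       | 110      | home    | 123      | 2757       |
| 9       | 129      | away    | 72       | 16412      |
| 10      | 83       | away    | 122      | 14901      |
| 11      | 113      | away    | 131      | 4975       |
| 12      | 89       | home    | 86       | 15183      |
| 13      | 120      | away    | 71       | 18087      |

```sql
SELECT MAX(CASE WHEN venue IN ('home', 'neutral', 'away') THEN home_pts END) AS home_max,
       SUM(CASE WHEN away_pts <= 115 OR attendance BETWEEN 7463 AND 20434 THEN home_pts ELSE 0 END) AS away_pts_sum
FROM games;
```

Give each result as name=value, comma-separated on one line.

[home_max: venue IN ('home', 'neutral', 'away')]
game_id=3: ✓ → 64
game_id=4: ✓ → 131
game_id=5: ✓ → 101
game_id=6: ✓ → 86
game_id=7: ✓ → 116
game_id=8: ✓ → 110
game_id=9: ✓ → 129
game_id=10: ✓ → 83
game_id=11: ✓ → 113
game_id=12: ✓ → 89
game_id=13: ✓ → 120
home_max = MAX(64, 131, 101, 86, 116, 110, 129, 83, 113, 89, 120) = 131
—
[away_pts_sum: away_pts <= 115 OR attendance BETWEEN 7463 AND 20434]
game_id=3: ✓ → 64
game_id=4: ✓ → 131
game_id=5: ✓ → 101
game_id=6: ✓ → 86
game_id=7: ✗
game_id=8: ✗
game_id=9: ✓ → 129
game_id=10: ✓ → 83
game_id=11: ✗
game_id=12: ✓ → 89
game_id=13: ✓ → 120
away_pts_sum = 64 + 131 + 101 + 86 + 129 + 83 + 89 + 120 = 803

home_max=131, away_pts_sum=803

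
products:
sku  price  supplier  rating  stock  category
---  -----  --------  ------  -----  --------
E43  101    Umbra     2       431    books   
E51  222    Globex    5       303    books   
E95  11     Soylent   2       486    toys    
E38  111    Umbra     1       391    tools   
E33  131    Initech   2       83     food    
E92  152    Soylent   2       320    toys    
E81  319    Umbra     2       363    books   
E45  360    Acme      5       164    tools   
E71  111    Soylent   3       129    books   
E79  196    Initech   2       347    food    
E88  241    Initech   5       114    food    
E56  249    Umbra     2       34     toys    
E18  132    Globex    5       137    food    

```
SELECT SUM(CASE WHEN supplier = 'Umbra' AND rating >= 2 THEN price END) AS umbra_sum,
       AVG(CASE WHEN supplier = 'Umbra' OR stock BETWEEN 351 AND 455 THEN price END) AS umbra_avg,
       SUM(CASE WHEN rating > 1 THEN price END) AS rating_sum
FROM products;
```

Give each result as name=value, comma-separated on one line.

[umbra_sum: supplier = 'Umbra' AND rating >= 2]
sku=E43: ✓ → 101
sku=E51: ✗
sku=E95: ✗
sku=E38: ✗
sku=E33: ✗
sku=E92: ✗
sku=E81: ✓ → 319
sku=E45: ✗
sku=E71: ✗
sku=E79: ✗
sku=E88: ✗
sku=E56: ✓ → 249
sku=E18: ✗
umbra_sum = 101 + 319 + 249 = 669
—
[umbra_avg: supplier = 'Umbra' OR stock BETWEEN 351 AND 455]
sku=E43: ✓ → 101
sku=E51: ✗
sku=E95: ✗
sku=E38: ✓ → 111
sku=E33: ✗
sku=E92: ✗
sku=E81: ✓ → 319
sku=E45: ✗
sku=E71: ✗
sku=E79: ✗
sku=E88: ✗
sku=E56: ✓ → 249
sku=E18: ✗
umbra_avg = (101 + 111 + 319 + 249) / 4 = 195
—
[rating_sum: rating > 1]
sku=E43: ✓ → 101
sku=E51: ✓ → 222
sku=E95: ✓ → 11
sku=E38: ✗
sku=E33: ✓ → 131
sku=E92: ✓ → 152
sku=E81: ✓ → 319
sku=E45: ✓ → 360
sku=E71: ✓ → 111
sku=E79: ✓ → 196
sku=E88: ✓ → 241
sku=E56: ✓ → 249
sku=E18: ✓ → 132
rating_sum = 101 + 222 + 11 + 131 + 152 + 319 + 360 + 111 + 196 + 241 + 249 + 132 = 2225

umbra_sum=669, umbra_avg=195, rating_sum=2225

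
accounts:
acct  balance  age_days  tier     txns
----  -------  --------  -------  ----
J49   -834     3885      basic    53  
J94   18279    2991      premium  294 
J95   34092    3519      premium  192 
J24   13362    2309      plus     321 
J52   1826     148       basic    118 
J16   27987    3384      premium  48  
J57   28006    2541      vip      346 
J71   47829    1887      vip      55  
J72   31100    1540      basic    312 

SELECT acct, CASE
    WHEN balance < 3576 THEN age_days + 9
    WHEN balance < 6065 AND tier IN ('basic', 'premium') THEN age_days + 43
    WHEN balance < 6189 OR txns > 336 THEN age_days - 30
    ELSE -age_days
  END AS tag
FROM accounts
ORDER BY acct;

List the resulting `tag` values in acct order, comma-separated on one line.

-3384, -2309, 3894, 157, 2511, -1887, -1540, -2991, -3519

acct=J16: ELSE → -3384
acct=J24: ELSE → -2309
acct=J49: balance < 3576 → 3894
acct=J52: balance < 3576 → 157
acct=J57: balance < 6189 OR txns > 336 → 2511
acct=J71: ELSE → -1887
acct=J72: ELSE → -1540
acct=J94: ELSE → -2991
acct=J95: ELSE → -3519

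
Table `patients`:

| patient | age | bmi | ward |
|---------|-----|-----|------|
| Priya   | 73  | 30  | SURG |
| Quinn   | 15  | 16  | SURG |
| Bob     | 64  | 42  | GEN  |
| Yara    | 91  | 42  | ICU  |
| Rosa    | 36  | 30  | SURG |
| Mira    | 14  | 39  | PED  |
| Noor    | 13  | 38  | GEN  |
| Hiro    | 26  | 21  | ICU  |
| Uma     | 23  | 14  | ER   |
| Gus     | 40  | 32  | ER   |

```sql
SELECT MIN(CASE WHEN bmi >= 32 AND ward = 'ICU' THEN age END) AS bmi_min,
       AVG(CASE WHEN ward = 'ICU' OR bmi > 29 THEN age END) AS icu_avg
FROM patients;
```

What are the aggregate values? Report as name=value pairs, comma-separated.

[bmi_min: bmi >= 32 AND ward = 'ICU']
patient=Priya: ✗
patient=Quinn: ✗
patient=Bob: ✗
patient=Yara: ✓ → 91
patient=Rosa: ✗
patient=Mira: ✗
patient=Noor: ✗
patient=Hiro: ✗
patient=Uma: ✗
patient=Gus: ✗
bmi_min = MIN(91) = 91
—
[icu_avg: ward = 'ICU' OR bmi > 29]
patient=Priya: ✓ → 73
patient=Quinn: ✗
patient=Bob: ✓ → 64
patient=Yara: ✓ → 91
patient=Rosa: ✓ → 36
patient=Mira: ✓ → 14
patient=Noor: ✓ → 13
patient=Hiro: ✓ → 26
patient=Uma: ✗
patient=Gus: ✓ → 40
icu_avg = (73 + 64 + 91 + 36 + 14 + 13 + 26 + 40) / 8 = 44.625

bmi_min=91, icu_avg=44.625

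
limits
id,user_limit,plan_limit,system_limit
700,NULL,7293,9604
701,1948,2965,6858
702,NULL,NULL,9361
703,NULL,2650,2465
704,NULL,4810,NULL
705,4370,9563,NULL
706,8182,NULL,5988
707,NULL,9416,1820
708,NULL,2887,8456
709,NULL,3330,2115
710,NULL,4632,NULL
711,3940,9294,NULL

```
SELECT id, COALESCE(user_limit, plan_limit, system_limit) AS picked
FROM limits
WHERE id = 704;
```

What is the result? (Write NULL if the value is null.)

4810

id = 704: user_limit=NULL, plan_limit=4810, system_limit=NULL.
user_limit=NULL, plan_limit=4810 → 4810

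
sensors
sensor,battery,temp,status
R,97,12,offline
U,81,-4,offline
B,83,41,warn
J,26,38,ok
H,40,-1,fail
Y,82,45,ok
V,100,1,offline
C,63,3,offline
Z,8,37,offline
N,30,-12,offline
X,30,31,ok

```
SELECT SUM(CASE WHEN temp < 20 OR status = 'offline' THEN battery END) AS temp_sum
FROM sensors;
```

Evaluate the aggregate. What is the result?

419

sensor=R: ✓ → 97
sensor=U: ✓ → 81
sensor=B: ✗
sensor=J: ✗
sensor=H: ✓ → 40
sensor=Y: ✗
sensor=V: ✓ → 100
sensor=C: ✓ → 63
sensor=Z: ✓ → 8
sensor=N: ✓ → 30
sensor=X: ✗
temp_sum = 97 + 81 + 40 + 100 + 63 + 8 + 30 = 419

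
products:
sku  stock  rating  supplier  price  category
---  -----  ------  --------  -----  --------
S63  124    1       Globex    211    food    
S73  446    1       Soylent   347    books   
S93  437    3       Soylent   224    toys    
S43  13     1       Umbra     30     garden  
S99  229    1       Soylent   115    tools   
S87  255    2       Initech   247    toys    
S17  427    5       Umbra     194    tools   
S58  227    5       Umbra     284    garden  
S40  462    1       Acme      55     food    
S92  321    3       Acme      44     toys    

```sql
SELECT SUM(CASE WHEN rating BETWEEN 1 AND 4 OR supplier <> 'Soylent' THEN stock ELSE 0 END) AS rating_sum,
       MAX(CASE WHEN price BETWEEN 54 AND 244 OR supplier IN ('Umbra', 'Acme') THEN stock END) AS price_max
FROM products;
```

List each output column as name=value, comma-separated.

rating_sum=2941, price_max=462

[rating_sum: rating BETWEEN 1 AND 4 OR supplier <> 'Soylent']
sku=S63: ✓ → 124
sku=S73: ✓ → 446
sku=S93: ✓ → 437
sku=S43: ✓ → 13
sku=S99: ✓ → 229
sku=S87: ✓ → 255
sku=S17: ✓ → 427
sku=S58: ✓ → 227
sku=S40: ✓ → 462
sku=S92: ✓ → 321
rating_sum = 124 + 446 + 437 + 13 + 229 + 255 + 427 + 227 + 462 + 321 = 2941
—
[price_max: price BETWEEN 54 AND 244 OR supplier IN ('Umbra', 'Acme')]
sku=S63: ✓ → 124
sku=S73: ✗
sku=S93: ✓ → 437
sku=S43: ✓ → 13
sku=S99: ✓ → 229
sku=S87: ✗
sku=S17: ✓ → 427
sku=S58: ✓ → 227
sku=S40: ✓ → 462
sku=S92: ✓ → 321
price_max = MAX(124, 437, 13, 229, 427, 227, 462, 321) = 462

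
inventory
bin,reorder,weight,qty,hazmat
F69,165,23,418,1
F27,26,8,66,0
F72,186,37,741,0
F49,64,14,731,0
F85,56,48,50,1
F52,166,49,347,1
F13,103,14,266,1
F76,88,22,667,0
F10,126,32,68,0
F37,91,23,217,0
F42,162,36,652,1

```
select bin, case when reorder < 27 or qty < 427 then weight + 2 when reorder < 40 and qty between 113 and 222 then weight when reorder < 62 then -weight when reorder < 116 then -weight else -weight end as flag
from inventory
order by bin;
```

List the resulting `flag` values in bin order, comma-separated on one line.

bin=F10: reorder < 27 or qty < 427 → 34
bin=F13: reorder < 27 or qty < 427 → 16
bin=F27: reorder < 27 or qty < 427 → 10
bin=F37: reorder < 27 or qty < 427 → 25
bin=F42: ELSE → -36
bin=F49: reorder < 116 → -14
bin=F52: reorder < 27 or qty < 427 → 51
bin=F69: reorder < 27 or qty < 427 → 25
bin=F72: ELSE → -37
bin=F76: reorder < 116 → -22
bin=F85: reorder < 27 or qty < 427 → 50

34, 16, 10, 25, -36, -14, 51, 25, -37, -22, 50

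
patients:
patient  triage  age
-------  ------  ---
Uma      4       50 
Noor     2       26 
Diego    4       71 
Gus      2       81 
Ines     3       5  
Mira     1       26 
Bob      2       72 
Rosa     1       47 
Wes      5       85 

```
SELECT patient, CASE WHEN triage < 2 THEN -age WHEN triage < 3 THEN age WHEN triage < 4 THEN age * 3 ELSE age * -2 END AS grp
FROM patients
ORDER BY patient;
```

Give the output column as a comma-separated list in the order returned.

72, -142, 81, 15, -26, 26, -47, -100, -170

patient=Bob: triage < 3 → 72
patient=Diego: ELSE → -142
patient=Gus: triage < 3 → 81
patient=Ines: triage < 4 → 15
patient=Mira: triage < 2 → -26
patient=Noor: triage < 3 → 26
patient=Rosa: triage < 2 → -47
patient=Uma: ELSE → -100
patient=Wes: ELSE → -170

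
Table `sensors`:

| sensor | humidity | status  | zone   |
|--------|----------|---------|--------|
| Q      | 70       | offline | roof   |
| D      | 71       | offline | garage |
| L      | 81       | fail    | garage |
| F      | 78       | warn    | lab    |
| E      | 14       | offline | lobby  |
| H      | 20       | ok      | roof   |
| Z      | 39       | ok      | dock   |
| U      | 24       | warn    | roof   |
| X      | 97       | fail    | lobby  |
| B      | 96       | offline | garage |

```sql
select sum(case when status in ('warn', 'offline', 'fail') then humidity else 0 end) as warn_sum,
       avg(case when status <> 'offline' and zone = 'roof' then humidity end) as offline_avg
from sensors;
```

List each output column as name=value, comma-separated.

warn_sum=531, offline_avg=22

[warn_sum: status in ('warn', 'offline', 'fail')]
sensor=Q: ✓ → 70
sensor=D: ✓ → 71
sensor=L: ✓ → 81
sensor=F: ✓ → 78
sensor=E: ✓ → 14
sensor=H: ✗
sensor=Z: ✗
sensor=U: ✓ → 24
sensor=X: ✓ → 97
sensor=B: ✓ → 96
warn_sum = 70 + 71 + 81 + 78 + 14 + 24 + 97 + 96 = 531
—
[offline_avg: status <> 'offline' and zone = 'roof']
sensor=Q: ✗
sensor=D: ✗
sensor=L: ✗
sensor=F: ✗
sensor=E: ✗
sensor=H: ✓ → 20
sensor=Z: ✗
sensor=U: ✓ → 24
sensor=X: ✗
sensor=B: ✗
offline_avg = (20 + 24) / 2 = 22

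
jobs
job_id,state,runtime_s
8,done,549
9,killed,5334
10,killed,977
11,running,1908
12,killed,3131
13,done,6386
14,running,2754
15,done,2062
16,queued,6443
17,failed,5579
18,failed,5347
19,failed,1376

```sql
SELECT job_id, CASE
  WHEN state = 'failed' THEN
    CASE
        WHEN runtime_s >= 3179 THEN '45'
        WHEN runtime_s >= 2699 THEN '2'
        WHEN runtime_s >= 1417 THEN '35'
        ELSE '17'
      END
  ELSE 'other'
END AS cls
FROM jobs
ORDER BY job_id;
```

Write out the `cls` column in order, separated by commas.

other, other, other, other, other, other, other, other, other, 45, 45, 17

job_id=8: state='done' → outer ELSE → other
job_id=9: state='killed' → outer ELSE → other
job_id=10: state='killed' → outer ELSE → other
job_id=11: state='running' → outer ELSE → other
job_id=12: state='killed' → outer ELSE → other
job_id=13: state='done' → outer ELSE → other
job_id=14: state='running' → outer ELSE → other
job_id=15: state='done' → outer ELSE → other
job_id=16: state='queued' → outer ELSE → other
job_id=17: state='failed' → inner[runtime_s >= 3179] → 45
job_id=18: state='failed' → inner[runtime_s >= 3179] → 45
job_id=19: state='failed' → inner[ELSE] → 17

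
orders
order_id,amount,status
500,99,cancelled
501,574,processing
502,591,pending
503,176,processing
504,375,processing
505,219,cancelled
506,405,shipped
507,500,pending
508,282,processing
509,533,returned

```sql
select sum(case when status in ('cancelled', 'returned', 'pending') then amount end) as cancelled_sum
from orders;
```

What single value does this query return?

1942

order_id=500: ✓ → 99
order_id=501: ✗
order_id=502: ✓ → 591
order_id=503: ✗
order_id=504: ✗
order_id=505: ✓ → 219
order_id=506: ✗
order_id=507: ✓ → 500
order_id=508: ✗
order_id=509: ✓ → 533
cancelled_sum = 99 + 591 + 219 + 500 + 533 = 1942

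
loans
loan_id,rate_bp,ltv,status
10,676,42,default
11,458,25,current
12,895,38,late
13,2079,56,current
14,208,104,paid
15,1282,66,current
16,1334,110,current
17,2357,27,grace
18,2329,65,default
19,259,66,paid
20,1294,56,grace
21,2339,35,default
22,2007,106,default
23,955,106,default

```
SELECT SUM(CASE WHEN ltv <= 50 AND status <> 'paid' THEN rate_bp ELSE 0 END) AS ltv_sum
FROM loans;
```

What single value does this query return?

loan_id=10: ✓ → 676
loan_id=11: ✓ → 458
loan_id=12: ✓ → 895
loan_id=13: ✗
loan_id=14: ✗
loan_id=15: ✗
loan_id=16: ✗
loan_id=17: ✓ → 2357
loan_id=18: ✗
loan_id=19: ✗
loan_id=20: ✗
loan_id=21: ✓ → 2339
loan_id=22: ✗
loan_id=23: ✗
ltv_sum = 676 + 458 + 895 + 2357 + 2339 = 6725

6725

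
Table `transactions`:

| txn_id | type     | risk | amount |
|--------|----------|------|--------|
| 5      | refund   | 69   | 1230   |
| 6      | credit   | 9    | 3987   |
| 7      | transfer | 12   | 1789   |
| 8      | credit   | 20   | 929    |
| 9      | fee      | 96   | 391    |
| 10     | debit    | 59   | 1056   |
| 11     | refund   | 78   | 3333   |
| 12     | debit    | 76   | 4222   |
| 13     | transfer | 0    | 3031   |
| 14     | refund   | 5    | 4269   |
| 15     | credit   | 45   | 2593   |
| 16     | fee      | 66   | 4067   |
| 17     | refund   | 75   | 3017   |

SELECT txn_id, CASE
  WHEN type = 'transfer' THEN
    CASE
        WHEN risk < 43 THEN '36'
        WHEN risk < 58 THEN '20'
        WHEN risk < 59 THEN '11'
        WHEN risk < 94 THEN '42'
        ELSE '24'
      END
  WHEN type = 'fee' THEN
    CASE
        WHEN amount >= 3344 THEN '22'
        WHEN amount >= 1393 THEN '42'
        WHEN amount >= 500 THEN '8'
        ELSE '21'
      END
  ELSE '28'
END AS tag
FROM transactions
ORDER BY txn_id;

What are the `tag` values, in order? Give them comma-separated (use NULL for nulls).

28, 28, 36, 28, 21, 28, 28, 28, 36, 28, 28, 22, 28

txn_id=5: type='refund' → outer ELSE → 28
txn_id=6: type='credit' → outer ELSE → 28
txn_id=7: type='transfer' → inner[risk < 43] → 36
txn_id=8: type='credit' → outer ELSE → 28
txn_id=9: type='fee' → inner[ELSE] → 21
txn_id=10: type='debit' → outer ELSE → 28
txn_id=11: type='refund' → outer ELSE → 28
txn_id=12: type='debit' → outer ELSE → 28
txn_id=13: type='transfer' → inner[risk < 43] → 36
txn_id=14: type='refund' → outer ELSE → 28
txn_id=15: type='credit' → outer ELSE → 28
txn_id=16: type='fee' → inner[amount >= 3344] → 22
txn_id=17: type='refund' → outer ELSE → 28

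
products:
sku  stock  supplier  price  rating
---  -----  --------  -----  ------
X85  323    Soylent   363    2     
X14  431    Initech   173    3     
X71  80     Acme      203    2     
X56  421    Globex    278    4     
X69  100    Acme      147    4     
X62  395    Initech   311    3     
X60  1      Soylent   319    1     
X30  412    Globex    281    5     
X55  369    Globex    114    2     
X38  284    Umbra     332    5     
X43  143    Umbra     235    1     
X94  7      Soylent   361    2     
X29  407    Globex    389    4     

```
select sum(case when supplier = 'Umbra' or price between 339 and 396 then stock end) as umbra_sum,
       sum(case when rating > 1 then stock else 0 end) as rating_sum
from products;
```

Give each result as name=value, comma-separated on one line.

[umbra_sum: supplier = 'Umbra' or price between 339 and 396]
sku=X85: ✓ → 323
sku=X14: ✗
sku=X71: ✗
sku=X56: ✗
sku=X69: ✗
sku=X62: ✗
sku=X60: ✗
sku=X30: ✗
sku=X55: ✗
sku=X38: ✓ → 284
sku=X43: ✓ → 143
sku=X94: ✓ → 7
sku=X29: ✓ → 407
umbra_sum = 323 + 284 + 143 + 7 + 407 = 1164
—
[rating_sum: rating > 1]
sku=X85: ✓ → 323
sku=X14: ✓ → 431
sku=X71: ✓ → 80
sku=X56: ✓ → 421
sku=X69: ✓ → 100
sku=X62: ✓ → 395
sku=X60: ✗
sku=X30: ✓ → 412
sku=X55: ✓ → 369
sku=X38: ✓ → 284
sku=X43: ✗
sku=X94: ✓ → 7
sku=X29: ✓ → 407
rating_sum = 323 + 431 + 80 + 421 + 100 + 395 + 412 + 369 + 284 + 7 + 407 = 3229

umbra_sum=1164, rating_sum=3229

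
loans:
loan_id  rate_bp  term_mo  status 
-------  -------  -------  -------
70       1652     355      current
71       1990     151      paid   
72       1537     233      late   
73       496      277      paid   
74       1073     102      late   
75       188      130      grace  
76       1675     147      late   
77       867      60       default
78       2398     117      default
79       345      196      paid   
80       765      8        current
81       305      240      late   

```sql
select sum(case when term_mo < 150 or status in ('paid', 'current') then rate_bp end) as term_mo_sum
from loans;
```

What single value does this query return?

11449

loan_id=70: ✓ → 1652
loan_id=71: ✓ → 1990
loan_id=72: ✗
loan_id=73: ✓ → 496
loan_id=74: ✓ → 1073
loan_id=75: ✓ → 188
loan_id=76: ✓ → 1675
loan_id=77: ✓ → 867
loan_id=78: ✓ → 2398
loan_id=79: ✓ → 345
loan_id=80: ✓ → 765
loan_id=81: ✗
term_mo_sum = 1652 + 1990 + 496 + 1073 + 188 + 1675 + 867 + 2398 + 345 + 765 = 11449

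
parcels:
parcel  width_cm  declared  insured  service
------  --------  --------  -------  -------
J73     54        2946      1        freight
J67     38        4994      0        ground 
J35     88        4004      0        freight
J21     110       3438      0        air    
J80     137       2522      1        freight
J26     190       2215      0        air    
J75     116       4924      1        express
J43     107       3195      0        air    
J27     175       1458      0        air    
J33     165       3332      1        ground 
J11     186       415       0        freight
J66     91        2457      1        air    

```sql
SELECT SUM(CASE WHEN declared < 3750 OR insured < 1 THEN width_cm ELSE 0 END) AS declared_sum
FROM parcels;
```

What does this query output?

parcel=J73: ✓ → 54
parcel=J67: ✓ → 38
parcel=J35: ✓ → 88
parcel=J21: ✓ → 110
parcel=J80: ✓ → 137
parcel=J26: ✓ → 190
parcel=J75: ✗
parcel=J43: ✓ → 107
parcel=J27: ✓ → 175
parcel=J33: ✓ → 165
parcel=J11: ✓ → 186
parcel=J66: ✓ → 91
declared_sum = 54 + 38 + 88 + 110 + 137 + 190 + 107 + 175 + 165 + 186 + 91 = 1341

1341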